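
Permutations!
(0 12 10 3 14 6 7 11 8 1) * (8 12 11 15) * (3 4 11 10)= (0 10 4 11 12 3 14 6 7 15 8 1)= [10, 0, 2, 14, 11, 5, 7, 15, 1, 9, 4, 12, 3, 13, 6, 8]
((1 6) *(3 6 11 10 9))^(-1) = (1 6 3 9 10 11)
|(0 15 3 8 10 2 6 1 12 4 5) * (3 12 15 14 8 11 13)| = |(0 14 8 10 2 6 1 15 12 4 5)(3 11 13)| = 33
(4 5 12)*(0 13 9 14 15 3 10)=[13, 1, 2, 10, 5, 12, 6, 7, 8, 14, 0, 11, 4, 9, 15, 3]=(0 13 9 14 15 3 10)(4 5 12)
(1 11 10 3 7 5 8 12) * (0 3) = (0 3 7 5 8 12 1 11 10) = [3, 11, 2, 7, 4, 8, 6, 5, 12, 9, 0, 10, 1]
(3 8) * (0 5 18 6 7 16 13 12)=(0 5 18 6 7 16 13 12)(3 8)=[5, 1, 2, 8, 4, 18, 7, 16, 3, 9, 10, 11, 0, 12, 14, 15, 13, 17, 6]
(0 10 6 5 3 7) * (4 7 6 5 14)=(0 10 5 3 6 14 4 7)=[10, 1, 2, 6, 7, 3, 14, 0, 8, 9, 5, 11, 12, 13, 4]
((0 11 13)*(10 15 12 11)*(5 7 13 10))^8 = (15)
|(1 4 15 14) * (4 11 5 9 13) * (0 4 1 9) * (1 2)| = 10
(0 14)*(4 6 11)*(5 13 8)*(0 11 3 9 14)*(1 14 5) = [0, 14, 2, 9, 6, 13, 3, 7, 1, 5, 10, 4, 12, 8, 11] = (1 14 11 4 6 3 9 5 13 8)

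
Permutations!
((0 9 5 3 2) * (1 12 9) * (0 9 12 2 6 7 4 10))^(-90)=(12)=((12)(0 1 2 9 5 3 6 7 4 10))^(-90)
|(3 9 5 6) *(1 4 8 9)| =7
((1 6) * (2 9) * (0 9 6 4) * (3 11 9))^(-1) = ((0 3 11 9 2 6 1 4))^(-1) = (0 4 1 6 2 9 11 3)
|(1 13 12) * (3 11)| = |(1 13 12)(3 11)| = 6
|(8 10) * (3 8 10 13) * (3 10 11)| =|(3 8 13 10 11)| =5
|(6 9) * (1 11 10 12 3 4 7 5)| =8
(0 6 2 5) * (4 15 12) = (0 6 2 5)(4 15 12) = [6, 1, 5, 3, 15, 0, 2, 7, 8, 9, 10, 11, 4, 13, 14, 12]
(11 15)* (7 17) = (7 17)(11 15) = [0, 1, 2, 3, 4, 5, 6, 17, 8, 9, 10, 15, 12, 13, 14, 11, 16, 7]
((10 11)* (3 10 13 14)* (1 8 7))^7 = (1 8 7)(3 11 14 10 13)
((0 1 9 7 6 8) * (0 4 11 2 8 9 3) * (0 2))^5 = ((0 1 3 2 8 4 11)(6 9 7))^5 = (0 4 2 1 11 8 3)(6 7 9)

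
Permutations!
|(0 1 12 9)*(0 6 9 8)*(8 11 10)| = 6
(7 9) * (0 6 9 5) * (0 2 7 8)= (0 6 9 8)(2 7 5)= [6, 1, 7, 3, 4, 2, 9, 5, 0, 8]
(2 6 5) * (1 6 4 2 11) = [0, 6, 4, 3, 2, 11, 5, 7, 8, 9, 10, 1] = (1 6 5 11)(2 4)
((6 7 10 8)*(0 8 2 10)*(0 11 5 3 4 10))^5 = (0 5)(2 11)(3 8)(4 6)(7 10)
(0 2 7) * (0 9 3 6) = (0 2 7 9 3 6) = [2, 1, 7, 6, 4, 5, 0, 9, 8, 3]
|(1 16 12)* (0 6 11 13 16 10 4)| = 9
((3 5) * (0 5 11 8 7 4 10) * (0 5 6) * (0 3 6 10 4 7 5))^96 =((0 10)(3 11 8 5 6))^96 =(3 11 8 5 6)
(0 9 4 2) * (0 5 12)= (0 9 4 2 5 12)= [9, 1, 5, 3, 2, 12, 6, 7, 8, 4, 10, 11, 0]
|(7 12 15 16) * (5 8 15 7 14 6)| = 6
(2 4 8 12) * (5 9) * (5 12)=(2 4 8 5 9 12)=[0, 1, 4, 3, 8, 9, 6, 7, 5, 12, 10, 11, 2]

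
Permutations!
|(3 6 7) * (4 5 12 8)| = |(3 6 7)(4 5 12 8)| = 12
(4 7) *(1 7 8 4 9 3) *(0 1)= (0 1 7 9 3)(4 8)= [1, 7, 2, 0, 8, 5, 6, 9, 4, 3]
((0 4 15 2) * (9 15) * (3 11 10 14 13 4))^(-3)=(0 9 14 3 15 13 11 2 4 10)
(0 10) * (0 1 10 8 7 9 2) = (0 8 7 9 2)(1 10) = [8, 10, 0, 3, 4, 5, 6, 9, 7, 2, 1]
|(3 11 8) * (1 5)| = 6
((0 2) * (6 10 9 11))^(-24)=(11)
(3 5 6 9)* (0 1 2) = (0 1 2)(3 5 6 9) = [1, 2, 0, 5, 4, 6, 9, 7, 8, 3]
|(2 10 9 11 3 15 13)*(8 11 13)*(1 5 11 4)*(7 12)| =28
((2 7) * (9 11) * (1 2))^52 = ((1 2 7)(9 11))^52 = (11)(1 2 7)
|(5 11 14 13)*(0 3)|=|(0 3)(5 11 14 13)|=4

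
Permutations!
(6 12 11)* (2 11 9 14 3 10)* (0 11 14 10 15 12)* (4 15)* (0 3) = (0 11 6 3 4 15 12 9 10 2 14) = [11, 1, 14, 4, 15, 5, 3, 7, 8, 10, 2, 6, 9, 13, 0, 12]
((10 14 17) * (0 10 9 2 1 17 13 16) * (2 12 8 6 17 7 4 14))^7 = ((0 10 2 1 7 4 14 13 16)(6 17 9 12 8))^7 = (0 13 4 1 10 16 14 7 2)(6 9 8 17 12)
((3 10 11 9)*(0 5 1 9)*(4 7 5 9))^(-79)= (0 9 3 10 11)(1 4 7 5)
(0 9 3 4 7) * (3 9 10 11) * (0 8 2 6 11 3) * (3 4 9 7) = (0 10 4 3 9 7 8 2 6 11) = [10, 1, 6, 9, 3, 5, 11, 8, 2, 7, 4, 0]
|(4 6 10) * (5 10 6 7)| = |(4 7 5 10)| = 4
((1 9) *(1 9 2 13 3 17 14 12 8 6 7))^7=((1 2 13 3 17 14 12 8 6 7))^7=(1 8 17 2 6 14 13 7 12 3)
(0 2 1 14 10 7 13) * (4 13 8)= (0 2 1 14 10 7 8 4 13)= [2, 14, 1, 3, 13, 5, 6, 8, 4, 9, 7, 11, 12, 0, 10]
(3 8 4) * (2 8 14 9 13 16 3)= (2 8 4)(3 14 9 13 16)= [0, 1, 8, 14, 2, 5, 6, 7, 4, 13, 10, 11, 12, 16, 9, 15, 3]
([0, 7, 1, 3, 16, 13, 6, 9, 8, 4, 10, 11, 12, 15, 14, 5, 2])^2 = (1 9 16)(2 7 4)(5 15 13)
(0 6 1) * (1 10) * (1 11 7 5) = (0 6 10 11 7 5 1) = [6, 0, 2, 3, 4, 1, 10, 5, 8, 9, 11, 7]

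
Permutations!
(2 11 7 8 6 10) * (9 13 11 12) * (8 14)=[0, 1, 12, 3, 4, 5, 10, 14, 6, 13, 2, 7, 9, 11, 8]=(2 12 9 13 11 7 14 8 6 10)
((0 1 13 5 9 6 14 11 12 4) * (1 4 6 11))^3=((0 4)(1 13 5 9 11 12 6 14))^3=(0 4)(1 9 6 13 11 14 5 12)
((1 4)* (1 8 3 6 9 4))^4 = (3 8 4 9 6)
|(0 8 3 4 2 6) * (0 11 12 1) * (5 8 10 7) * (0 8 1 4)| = |(0 10 7 5 1 8 3)(2 6 11 12 4)| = 35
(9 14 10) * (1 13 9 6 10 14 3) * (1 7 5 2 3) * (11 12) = (14)(1 13 9)(2 3 7 5)(6 10)(11 12) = [0, 13, 3, 7, 4, 2, 10, 5, 8, 1, 6, 12, 11, 9, 14]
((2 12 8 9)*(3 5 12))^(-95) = (2 3 5 12 8 9)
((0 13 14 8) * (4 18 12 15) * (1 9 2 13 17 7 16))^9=((0 17 7 16 1 9 2 13 14 8)(4 18 12 15))^9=(0 8 14 13 2 9 1 16 7 17)(4 18 12 15)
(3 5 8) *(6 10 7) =[0, 1, 2, 5, 4, 8, 10, 6, 3, 9, 7] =(3 5 8)(6 10 7)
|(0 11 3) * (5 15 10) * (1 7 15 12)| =6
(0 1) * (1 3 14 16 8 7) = (0 3 14 16 8 7 1) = [3, 0, 2, 14, 4, 5, 6, 1, 7, 9, 10, 11, 12, 13, 16, 15, 8]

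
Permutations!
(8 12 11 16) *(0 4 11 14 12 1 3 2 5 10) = (0 4 11 16 8 1 3 2 5 10)(12 14) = [4, 3, 5, 2, 11, 10, 6, 7, 1, 9, 0, 16, 14, 13, 12, 15, 8]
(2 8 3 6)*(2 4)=(2 8 3 6 4)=[0, 1, 8, 6, 2, 5, 4, 7, 3]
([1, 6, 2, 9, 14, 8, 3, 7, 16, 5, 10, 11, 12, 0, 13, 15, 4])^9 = (0 14 16 5 3 1 13 4 8 9 6)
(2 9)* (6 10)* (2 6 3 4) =(2 9 6 10 3 4) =[0, 1, 9, 4, 2, 5, 10, 7, 8, 6, 3]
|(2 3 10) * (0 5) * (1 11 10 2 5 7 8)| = 14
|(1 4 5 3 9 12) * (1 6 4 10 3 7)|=|(1 10 3 9 12 6 4 5 7)|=9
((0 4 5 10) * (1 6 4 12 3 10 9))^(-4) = (12)(1 6 4 5 9)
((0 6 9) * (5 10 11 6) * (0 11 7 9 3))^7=((0 5 10 7 9 11 6 3))^7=(0 3 6 11 9 7 10 5)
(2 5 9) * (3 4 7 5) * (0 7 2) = (0 7 5 9)(2 3 4) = [7, 1, 3, 4, 2, 9, 6, 5, 8, 0]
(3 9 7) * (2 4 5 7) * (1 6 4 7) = (1 6 4 5)(2 7 3 9) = [0, 6, 7, 9, 5, 1, 4, 3, 8, 2]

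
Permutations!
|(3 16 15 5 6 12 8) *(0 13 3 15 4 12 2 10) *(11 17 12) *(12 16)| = 20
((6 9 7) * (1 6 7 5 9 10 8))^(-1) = (1 8 10 6)(5 9)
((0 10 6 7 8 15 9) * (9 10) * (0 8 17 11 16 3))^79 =(0 8 10 7 11 3 9 15 6 17 16)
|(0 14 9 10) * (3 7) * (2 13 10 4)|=14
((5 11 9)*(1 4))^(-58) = (5 9 11)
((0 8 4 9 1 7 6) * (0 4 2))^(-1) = ((0 8 2)(1 7 6 4 9))^(-1) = (0 2 8)(1 9 4 6 7)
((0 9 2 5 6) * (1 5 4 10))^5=(0 1 2 6 10 9 5 4)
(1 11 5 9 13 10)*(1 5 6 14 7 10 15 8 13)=(1 11 6 14 7 10 5 9)(8 13 15)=[0, 11, 2, 3, 4, 9, 14, 10, 13, 1, 5, 6, 12, 15, 7, 8]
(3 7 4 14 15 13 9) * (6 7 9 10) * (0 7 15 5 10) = (0 7 4 14 5 10 6 15 13)(3 9) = [7, 1, 2, 9, 14, 10, 15, 4, 8, 3, 6, 11, 12, 0, 5, 13]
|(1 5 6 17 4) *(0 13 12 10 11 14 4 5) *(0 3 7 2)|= |(0 13 12 10 11 14 4 1 3 7 2)(5 6 17)|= 33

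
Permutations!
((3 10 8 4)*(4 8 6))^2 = (3 6)(4 10)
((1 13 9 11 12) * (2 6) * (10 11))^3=(1 10)(2 6)(9 12)(11 13)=((1 13 9 10 11 12)(2 6))^3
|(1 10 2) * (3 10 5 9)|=6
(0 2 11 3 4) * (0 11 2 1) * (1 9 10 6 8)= (0 9 10 6 8 1)(3 4 11)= [9, 0, 2, 4, 11, 5, 8, 7, 1, 10, 6, 3]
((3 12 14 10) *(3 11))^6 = ((3 12 14 10 11))^6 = (3 12 14 10 11)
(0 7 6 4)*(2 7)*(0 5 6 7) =(7)(0 2)(4 5 6) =[2, 1, 0, 3, 5, 6, 4, 7]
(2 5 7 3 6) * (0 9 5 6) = (0 9 5 7 3)(2 6) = [9, 1, 6, 0, 4, 7, 2, 3, 8, 5]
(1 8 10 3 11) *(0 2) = [2, 8, 0, 11, 4, 5, 6, 7, 10, 9, 3, 1] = (0 2)(1 8 10 3 11)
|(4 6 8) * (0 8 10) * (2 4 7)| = |(0 8 7 2 4 6 10)| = 7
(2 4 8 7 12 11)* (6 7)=(2 4 8 6 7 12 11)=[0, 1, 4, 3, 8, 5, 7, 12, 6, 9, 10, 2, 11]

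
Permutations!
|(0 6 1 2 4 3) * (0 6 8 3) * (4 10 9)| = |(0 8 3 6 1 2 10 9 4)| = 9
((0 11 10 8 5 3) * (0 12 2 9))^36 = (12)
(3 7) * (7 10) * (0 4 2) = [4, 1, 0, 10, 2, 5, 6, 3, 8, 9, 7] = (0 4 2)(3 10 7)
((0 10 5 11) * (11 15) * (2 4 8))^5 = ((0 10 5 15 11)(2 4 8))^5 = (15)(2 8 4)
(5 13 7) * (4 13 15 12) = (4 13 7 5 15 12) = [0, 1, 2, 3, 13, 15, 6, 5, 8, 9, 10, 11, 4, 7, 14, 12]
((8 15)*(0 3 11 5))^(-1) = ((0 3 11 5)(8 15))^(-1) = (0 5 11 3)(8 15)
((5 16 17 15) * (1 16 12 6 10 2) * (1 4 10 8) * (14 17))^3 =(1 17 12)(5 8 14)(6 16 15)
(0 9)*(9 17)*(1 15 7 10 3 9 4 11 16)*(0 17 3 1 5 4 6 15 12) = (0 3 9 17 6 15 7 10 1 12)(4 11 16 5) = [3, 12, 2, 9, 11, 4, 15, 10, 8, 17, 1, 16, 0, 13, 14, 7, 5, 6]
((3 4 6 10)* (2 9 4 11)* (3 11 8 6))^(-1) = ((2 9 4 3 8 6 10 11))^(-1) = (2 11 10 6 8 3 4 9)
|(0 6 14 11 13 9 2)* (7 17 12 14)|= |(0 6 7 17 12 14 11 13 9 2)|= 10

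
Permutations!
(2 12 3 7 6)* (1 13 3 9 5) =[0, 13, 12, 7, 4, 1, 2, 6, 8, 5, 10, 11, 9, 3] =(1 13 3 7 6 2 12 9 5)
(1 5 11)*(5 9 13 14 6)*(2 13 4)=(1 9 4 2 13 14 6 5 11)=[0, 9, 13, 3, 2, 11, 5, 7, 8, 4, 10, 1, 12, 14, 6]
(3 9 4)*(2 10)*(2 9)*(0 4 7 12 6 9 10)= (0 4 3 2)(6 9 7 12)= [4, 1, 0, 2, 3, 5, 9, 12, 8, 7, 10, 11, 6]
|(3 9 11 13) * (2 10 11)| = 6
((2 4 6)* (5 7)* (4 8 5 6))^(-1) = ((2 8 5 7 6))^(-1) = (2 6 7 5 8)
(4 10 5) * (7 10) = (4 7 10 5) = [0, 1, 2, 3, 7, 4, 6, 10, 8, 9, 5]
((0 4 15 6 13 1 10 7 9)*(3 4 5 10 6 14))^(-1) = ((0 5 10 7 9)(1 6 13)(3 4 15 14))^(-1) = (0 9 7 10 5)(1 13 6)(3 14 15 4)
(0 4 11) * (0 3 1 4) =(1 4 11 3) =[0, 4, 2, 1, 11, 5, 6, 7, 8, 9, 10, 3]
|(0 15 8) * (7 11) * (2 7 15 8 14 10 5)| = |(0 8)(2 7 11 15 14 10 5)| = 14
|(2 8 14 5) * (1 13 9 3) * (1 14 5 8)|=|(1 13 9 3 14 8 5 2)|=8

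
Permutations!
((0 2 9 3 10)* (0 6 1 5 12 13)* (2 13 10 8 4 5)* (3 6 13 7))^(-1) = (0 13 10 12 5 4 8 3 7)(1 6 9 2)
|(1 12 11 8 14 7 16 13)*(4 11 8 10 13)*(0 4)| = |(0 4 11 10 13 1 12 8 14 7 16)| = 11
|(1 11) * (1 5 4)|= |(1 11 5 4)|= 4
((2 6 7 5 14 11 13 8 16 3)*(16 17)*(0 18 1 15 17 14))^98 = (0 5 7 6 2 3 16 17 15 1 18)(8 11)(13 14)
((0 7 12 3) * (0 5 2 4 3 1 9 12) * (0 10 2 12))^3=(0 2 5 9 10 3 1 7 4 12)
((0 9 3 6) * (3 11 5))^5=(0 6 3 5 11 9)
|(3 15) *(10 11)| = 2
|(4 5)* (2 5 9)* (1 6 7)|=12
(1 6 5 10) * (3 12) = (1 6 5 10)(3 12) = [0, 6, 2, 12, 4, 10, 5, 7, 8, 9, 1, 11, 3]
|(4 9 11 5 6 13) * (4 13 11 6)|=5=|(13)(4 9 6 11 5)|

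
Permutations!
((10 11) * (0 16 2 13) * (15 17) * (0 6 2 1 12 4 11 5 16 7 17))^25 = ((0 7 17 15)(1 12 4 11 10 5 16)(2 13 6))^25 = (0 7 17 15)(1 10 12 5 4 16 11)(2 13 6)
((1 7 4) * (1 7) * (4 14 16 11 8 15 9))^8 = (16)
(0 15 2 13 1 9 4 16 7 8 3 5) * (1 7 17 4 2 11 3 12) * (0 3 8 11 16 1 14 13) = (0 15 16 17 4 1 9 2)(3 5)(7 11 8 12 14 13) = [15, 9, 0, 5, 1, 3, 6, 11, 12, 2, 10, 8, 14, 7, 13, 16, 17, 4]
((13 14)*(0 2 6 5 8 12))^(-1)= ((0 2 6 5 8 12)(13 14))^(-1)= (0 12 8 5 6 2)(13 14)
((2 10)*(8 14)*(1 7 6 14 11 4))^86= ((1 7 6 14 8 11 4)(2 10))^86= (1 6 8 4 7 14 11)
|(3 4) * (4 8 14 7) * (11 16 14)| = |(3 8 11 16 14 7 4)| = 7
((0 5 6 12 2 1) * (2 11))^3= ((0 5 6 12 11 2 1))^3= (0 12 1 6 2 5 11)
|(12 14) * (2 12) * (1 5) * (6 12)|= 4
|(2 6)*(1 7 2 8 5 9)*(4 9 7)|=15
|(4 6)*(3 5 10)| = 6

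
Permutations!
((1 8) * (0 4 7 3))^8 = ((0 4 7 3)(1 8))^8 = (8)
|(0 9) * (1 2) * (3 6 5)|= 6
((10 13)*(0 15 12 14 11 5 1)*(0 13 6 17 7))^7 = ((0 15 12 14 11 5 1 13 10 6 17 7))^7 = (0 13 12 6 11 7 1 15 10 14 17 5)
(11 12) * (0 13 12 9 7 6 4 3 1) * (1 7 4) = (0 13 12 11 9 4 3 7 6 1) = [13, 0, 2, 7, 3, 5, 1, 6, 8, 4, 10, 9, 11, 12]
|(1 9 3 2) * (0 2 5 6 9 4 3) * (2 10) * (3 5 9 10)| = 6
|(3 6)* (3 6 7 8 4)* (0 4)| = 5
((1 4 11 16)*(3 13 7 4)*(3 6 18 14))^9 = ((1 6 18 14 3 13 7 4 11 16))^9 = (1 16 11 4 7 13 3 14 18 6)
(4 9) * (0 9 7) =[9, 1, 2, 3, 7, 5, 6, 0, 8, 4] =(0 9 4 7)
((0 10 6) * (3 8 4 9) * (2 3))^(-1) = ((0 10 6)(2 3 8 4 9))^(-1) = (0 6 10)(2 9 4 8 3)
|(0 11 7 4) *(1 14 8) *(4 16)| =|(0 11 7 16 4)(1 14 8)| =15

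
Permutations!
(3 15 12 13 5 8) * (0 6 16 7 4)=[6, 1, 2, 15, 0, 8, 16, 4, 3, 9, 10, 11, 13, 5, 14, 12, 7]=(0 6 16 7 4)(3 15 12 13 5 8)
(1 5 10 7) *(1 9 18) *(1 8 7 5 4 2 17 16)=(1 4 2 17 16)(5 10)(7 9 18 8)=[0, 4, 17, 3, 2, 10, 6, 9, 7, 18, 5, 11, 12, 13, 14, 15, 1, 16, 8]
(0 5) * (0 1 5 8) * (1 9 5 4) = (0 8)(1 4)(5 9) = [8, 4, 2, 3, 1, 9, 6, 7, 0, 5]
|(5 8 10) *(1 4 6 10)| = 6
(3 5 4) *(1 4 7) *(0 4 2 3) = [4, 2, 3, 5, 0, 7, 6, 1] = (0 4)(1 2 3 5 7)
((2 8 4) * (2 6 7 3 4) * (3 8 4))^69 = (2 8 7 6 4)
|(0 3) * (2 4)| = |(0 3)(2 4)| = 2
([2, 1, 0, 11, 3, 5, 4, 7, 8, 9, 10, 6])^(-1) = [2, 1, 0, 4, 6, 5, 11, 7, 8, 9, 10, 3]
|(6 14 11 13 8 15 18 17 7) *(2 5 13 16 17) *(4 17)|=|(2 5 13 8 15 18)(4 17 7 6 14 11 16)|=42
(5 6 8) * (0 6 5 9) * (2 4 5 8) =(0 6 2 4 5 8 9) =[6, 1, 4, 3, 5, 8, 2, 7, 9, 0]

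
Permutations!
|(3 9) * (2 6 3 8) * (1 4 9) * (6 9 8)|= 7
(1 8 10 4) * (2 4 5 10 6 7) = [0, 8, 4, 3, 1, 10, 7, 2, 6, 9, 5] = (1 8 6 7 2 4)(5 10)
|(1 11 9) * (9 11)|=|(11)(1 9)|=2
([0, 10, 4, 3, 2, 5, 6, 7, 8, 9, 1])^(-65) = (1 10)(2 4)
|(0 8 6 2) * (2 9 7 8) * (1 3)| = 4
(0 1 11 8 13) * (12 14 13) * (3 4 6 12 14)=(0 1 11 8 14 13)(3 4 6 12)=[1, 11, 2, 4, 6, 5, 12, 7, 14, 9, 10, 8, 3, 0, 13]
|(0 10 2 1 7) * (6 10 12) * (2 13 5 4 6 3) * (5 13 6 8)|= |(13)(0 12 3 2 1 7)(4 8 5)(6 10)|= 6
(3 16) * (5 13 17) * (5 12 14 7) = (3 16)(5 13 17 12 14 7) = [0, 1, 2, 16, 4, 13, 6, 5, 8, 9, 10, 11, 14, 17, 7, 15, 3, 12]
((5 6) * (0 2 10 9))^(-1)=(0 9 10 2)(5 6)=((0 2 10 9)(5 6))^(-1)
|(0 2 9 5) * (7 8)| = 4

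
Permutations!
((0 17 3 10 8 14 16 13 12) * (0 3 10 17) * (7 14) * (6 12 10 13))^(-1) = ((3 17 13 10 8 7 14 16 6 12))^(-1) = (3 12 6 16 14 7 8 10 13 17)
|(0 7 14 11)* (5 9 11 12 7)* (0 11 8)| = |(0 5 9 8)(7 14 12)| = 12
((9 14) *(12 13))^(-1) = ((9 14)(12 13))^(-1) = (9 14)(12 13)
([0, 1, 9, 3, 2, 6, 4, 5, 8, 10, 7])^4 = [0, 1, 5, 3, 7, 9, 10, 2, 8, 6, 4]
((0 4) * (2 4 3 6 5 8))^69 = (0 4 2 8 5 6 3)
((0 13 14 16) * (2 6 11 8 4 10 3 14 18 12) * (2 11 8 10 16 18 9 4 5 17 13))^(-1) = ((0 2 6 8 5 17 13 9 4 16)(3 14 18 12 11 10))^(-1) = (0 16 4 9 13 17 5 8 6 2)(3 10 11 12 18 14)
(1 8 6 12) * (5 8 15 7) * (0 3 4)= [3, 15, 2, 4, 0, 8, 12, 5, 6, 9, 10, 11, 1, 13, 14, 7]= (0 3 4)(1 15 7 5 8 6 12)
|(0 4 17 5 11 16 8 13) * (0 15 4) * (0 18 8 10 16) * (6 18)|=10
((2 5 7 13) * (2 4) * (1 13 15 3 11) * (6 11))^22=(1 4 5 15 6)(2 7 3 11 13)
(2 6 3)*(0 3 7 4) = (0 3 2 6 7 4) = [3, 1, 6, 2, 0, 5, 7, 4]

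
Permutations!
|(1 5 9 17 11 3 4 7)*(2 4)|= 9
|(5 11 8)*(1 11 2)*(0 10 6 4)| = |(0 10 6 4)(1 11 8 5 2)| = 20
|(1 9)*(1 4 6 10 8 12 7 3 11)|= |(1 9 4 6 10 8 12 7 3 11)|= 10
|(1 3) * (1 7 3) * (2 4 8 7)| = 5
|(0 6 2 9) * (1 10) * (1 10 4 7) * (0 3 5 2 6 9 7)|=8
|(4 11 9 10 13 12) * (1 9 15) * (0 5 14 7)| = 8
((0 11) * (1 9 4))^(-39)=(0 11)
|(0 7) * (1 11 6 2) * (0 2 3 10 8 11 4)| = 5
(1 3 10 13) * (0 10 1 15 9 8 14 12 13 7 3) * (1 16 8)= (0 10 7 3 16 8 14 12 13 15 9 1)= [10, 0, 2, 16, 4, 5, 6, 3, 14, 1, 7, 11, 13, 15, 12, 9, 8]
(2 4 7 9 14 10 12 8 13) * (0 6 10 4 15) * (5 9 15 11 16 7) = (0 6 10 12 8 13 2 11 16 7 15)(4 5 9 14) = [6, 1, 11, 3, 5, 9, 10, 15, 13, 14, 12, 16, 8, 2, 4, 0, 7]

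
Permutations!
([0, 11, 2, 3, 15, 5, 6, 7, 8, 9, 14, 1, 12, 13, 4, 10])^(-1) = (1 11)(4 14 10 15)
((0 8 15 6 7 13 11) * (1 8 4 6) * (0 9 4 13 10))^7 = (0 10 7 6 4 9 11 13)(1 8 15)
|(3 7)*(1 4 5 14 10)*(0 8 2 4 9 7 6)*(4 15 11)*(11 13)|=15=|(0 8 2 15 13 11 4 5 14 10 1 9 7 3 6)|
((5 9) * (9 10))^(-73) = (5 9 10) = ((5 10 9))^(-73)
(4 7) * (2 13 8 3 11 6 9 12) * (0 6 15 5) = (0 6 9 12 2 13 8 3 11 15 5)(4 7) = [6, 1, 13, 11, 7, 0, 9, 4, 3, 12, 10, 15, 2, 8, 14, 5]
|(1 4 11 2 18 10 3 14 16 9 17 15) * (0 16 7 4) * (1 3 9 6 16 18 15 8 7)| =14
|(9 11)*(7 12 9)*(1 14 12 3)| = 7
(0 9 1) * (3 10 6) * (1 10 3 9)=(0 1)(6 9 10)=[1, 0, 2, 3, 4, 5, 9, 7, 8, 10, 6]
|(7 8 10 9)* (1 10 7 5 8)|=|(1 10 9 5 8 7)|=6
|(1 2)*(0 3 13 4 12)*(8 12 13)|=|(0 3 8 12)(1 2)(4 13)|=4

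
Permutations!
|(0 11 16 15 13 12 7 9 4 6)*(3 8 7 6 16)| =|(0 11 3 8 7 9 4 16 15 13 12 6)| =12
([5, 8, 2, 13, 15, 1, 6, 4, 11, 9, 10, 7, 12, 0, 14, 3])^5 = [7, 15, 2, 8, 5, 4, 6, 0, 3, 9, 10, 13, 12, 11, 14, 1]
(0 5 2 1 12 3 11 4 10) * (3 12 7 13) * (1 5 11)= (0 11 4 10)(1 7 13 3)(2 5)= [11, 7, 5, 1, 10, 2, 6, 13, 8, 9, 0, 4, 12, 3]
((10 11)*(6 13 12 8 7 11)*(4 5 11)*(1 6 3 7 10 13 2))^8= (1 2 6)(3 10 8 12 13 11 5 4 7)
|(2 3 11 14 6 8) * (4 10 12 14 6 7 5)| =30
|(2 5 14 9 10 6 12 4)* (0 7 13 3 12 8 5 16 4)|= |(0 7 13 3 12)(2 16 4)(5 14 9 10 6 8)|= 30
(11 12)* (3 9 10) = (3 9 10)(11 12) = [0, 1, 2, 9, 4, 5, 6, 7, 8, 10, 3, 12, 11]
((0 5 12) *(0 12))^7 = ((12)(0 5))^7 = (12)(0 5)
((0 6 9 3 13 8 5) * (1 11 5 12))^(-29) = ((0 6 9 3 13 8 12 1 11 5))^(-29) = (0 6 9 3 13 8 12 1 11 5)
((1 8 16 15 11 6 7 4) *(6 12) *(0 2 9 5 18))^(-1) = (0 18 5 9 2)(1 4 7 6 12 11 15 16 8)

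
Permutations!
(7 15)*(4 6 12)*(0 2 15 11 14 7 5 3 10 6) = (0 2 15 5 3 10 6 12 4)(7 11 14) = [2, 1, 15, 10, 0, 3, 12, 11, 8, 9, 6, 14, 4, 13, 7, 5]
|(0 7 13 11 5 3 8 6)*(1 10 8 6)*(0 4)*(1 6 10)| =10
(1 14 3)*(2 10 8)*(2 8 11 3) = (1 14 2 10 11 3) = [0, 14, 10, 1, 4, 5, 6, 7, 8, 9, 11, 3, 12, 13, 2]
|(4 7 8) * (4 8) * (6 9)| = |(4 7)(6 9)| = 2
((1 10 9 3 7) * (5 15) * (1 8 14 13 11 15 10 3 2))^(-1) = (1 2 9 10 5 15 11 13 14 8 7 3)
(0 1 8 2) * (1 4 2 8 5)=[4, 5, 0, 3, 2, 1, 6, 7, 8]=(8)(0 4 2)(1 5)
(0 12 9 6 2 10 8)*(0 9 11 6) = [12, 1, 10, 3, 4, 5, 2, 7, 9, 0, 8, 6, 11] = (0 12 11 6 2 10 8 9)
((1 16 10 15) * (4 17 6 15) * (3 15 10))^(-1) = (1 15 3 16)(4 10 6 17)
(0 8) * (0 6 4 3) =(0 8 6 4 3) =[8, 1, 2, 0, 3, 5, 4, 7, 6]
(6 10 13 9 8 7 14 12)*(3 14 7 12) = (3 14)(6 10 13 9 8 12) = [0, 1, 2, 14, 4, 5, 10, 7, 12, 8, 13, 11, 6, 9, 3]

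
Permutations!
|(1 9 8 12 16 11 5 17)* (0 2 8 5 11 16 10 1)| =|(0 2 8 12 10 1 9 5 17)| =9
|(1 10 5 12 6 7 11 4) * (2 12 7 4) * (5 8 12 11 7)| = |(1 10 8 12 6 4)(2 11)| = 6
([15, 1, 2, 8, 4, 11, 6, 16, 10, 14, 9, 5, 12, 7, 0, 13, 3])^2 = (0 13 16 8 9)(3 10 14 15 7)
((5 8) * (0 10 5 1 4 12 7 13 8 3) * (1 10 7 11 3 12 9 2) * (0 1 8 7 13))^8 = (0 7 13)(1 11 5 8 9)(2 4 3 12 10)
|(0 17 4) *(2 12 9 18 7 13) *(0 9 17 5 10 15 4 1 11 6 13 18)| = 42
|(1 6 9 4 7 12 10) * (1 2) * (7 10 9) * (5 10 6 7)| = |(1 7 12 9 4 6 5 10 2)| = 9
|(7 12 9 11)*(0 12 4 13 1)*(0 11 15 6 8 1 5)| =|(0 12 9 15 6 8 1 11 7 4 13 5)| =12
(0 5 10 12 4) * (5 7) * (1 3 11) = (0 7 5 10 12 4)(1 3 11) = [7, 3, 2, 11, 0, 10, 6, 5, 8, 9, 12, 1, 4]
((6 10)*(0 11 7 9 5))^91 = (0 11 7 9 5)(6 10)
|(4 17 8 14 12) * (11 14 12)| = 4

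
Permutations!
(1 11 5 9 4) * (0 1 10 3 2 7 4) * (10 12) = (0 1 11 5 9)(2 7 4 12 10 3) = [1, 11, 7, 2, 12, 9, 6, 4, 8, 0, 3, 5, 10]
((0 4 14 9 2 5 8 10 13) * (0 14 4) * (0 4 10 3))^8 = (0 8 2 14 10)(3 5 9 13 4)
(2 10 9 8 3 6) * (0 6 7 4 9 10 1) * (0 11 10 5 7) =(0 6 2 1 11 10 5 7 4 9 8 3) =[6, 11, 1, 0, 9, 7, 2, 4, 3, 8, 5, 10]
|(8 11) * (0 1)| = 2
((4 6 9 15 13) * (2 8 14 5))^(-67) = ((2 8 14 5)(4 6 9 15 13))^(-67) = (2 8 14 5)(4 15 6 13 9)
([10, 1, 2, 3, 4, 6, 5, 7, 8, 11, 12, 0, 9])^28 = (0 9 10 11 12)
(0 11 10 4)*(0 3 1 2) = [11, 2, 0, 1, 3, 5, 6, 7, 8, 9, 4, 10] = (0 11 10 4 3 1 2)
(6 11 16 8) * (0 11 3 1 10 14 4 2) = (0 11 16 8 6 3 1 10 14 4 2) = [11, 10, 0, 1, 2, 5, 3, 7, 6, 9, 14, 16, 12, 13, 4, 15, 8]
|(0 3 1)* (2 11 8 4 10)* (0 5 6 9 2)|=11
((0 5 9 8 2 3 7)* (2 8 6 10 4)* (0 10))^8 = (2 10 3 4 7)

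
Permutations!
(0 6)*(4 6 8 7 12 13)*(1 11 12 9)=(0 8 7 9 1 11 12 13 4 6)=[8, 11, 2, 3, 6, 5, 0, 9, 7, 1, 10, 12, 13, 4]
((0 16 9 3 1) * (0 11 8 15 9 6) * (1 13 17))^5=(0 6 16)(1 3 8 17 9 11 13 15)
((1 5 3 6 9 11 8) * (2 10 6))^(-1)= (1 8 11 9 6 10 2 3 5)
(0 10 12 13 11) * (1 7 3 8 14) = (0 10 12 13 11)(1 7 3 8 14) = [10, 7, 2, 8, 4, 5, 6, 3, 14, 9, 12, 0, 13, 11, 1]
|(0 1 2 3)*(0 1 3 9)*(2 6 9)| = 5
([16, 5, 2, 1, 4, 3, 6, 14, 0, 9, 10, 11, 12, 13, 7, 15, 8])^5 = (0 8 16)(1 3 5)(7 14)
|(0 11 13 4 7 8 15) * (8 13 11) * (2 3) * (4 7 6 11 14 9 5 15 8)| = 8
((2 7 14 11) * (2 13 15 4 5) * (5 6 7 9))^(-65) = (2 9 5)(4 13 14 6 15 11 7)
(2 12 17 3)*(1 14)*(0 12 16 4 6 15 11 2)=[12, 14, 16, 0, 6, 5, 15, 7, 8, 9, 10, 2, 17, 13, 1, 11, 4, 3]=(0 12 17 3)(1 14)(2 16 4 6 15 11)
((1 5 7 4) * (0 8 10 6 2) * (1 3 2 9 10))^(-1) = (0 2 3 4 7 5 1 8)(6 10 9)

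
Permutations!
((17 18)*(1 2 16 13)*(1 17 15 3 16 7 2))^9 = (2 7)(3 17)(13 15)(16 18)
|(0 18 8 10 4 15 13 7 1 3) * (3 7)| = 8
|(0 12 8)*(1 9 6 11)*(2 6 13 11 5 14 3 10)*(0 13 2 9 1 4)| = 42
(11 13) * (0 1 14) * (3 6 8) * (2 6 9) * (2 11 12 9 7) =[1, 14, 6, 7, 4, 5, 8, 2, 3, 11, 10, 13, 9, 12, 0] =(0 1 14)(2 6 8 3 7)(9 11 13 12)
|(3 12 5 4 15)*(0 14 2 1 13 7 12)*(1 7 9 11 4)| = 13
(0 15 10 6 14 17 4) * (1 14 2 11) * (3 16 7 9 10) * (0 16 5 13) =(0 15 3 5 13)(1 14 17 4 16 7 9 10 6 2 11) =[15, 14, 11, 5, 16, 13, 2, 9, 8, 10, 6, 1, 12, 0, 17, 3, 7, 4]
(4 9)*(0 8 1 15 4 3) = (0 8 1 15 4 9 3) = [8, 15, 2, 0, 9, 5, 6, 7, 1, 3, 10, 11, 12, 13, 14, 4]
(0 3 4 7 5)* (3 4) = (0 4 7 5) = [4, 1, 2, 3, 7, 0, 6, 5]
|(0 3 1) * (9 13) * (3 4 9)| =6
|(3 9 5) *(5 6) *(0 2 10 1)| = 4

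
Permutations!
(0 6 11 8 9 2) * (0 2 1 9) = (0 6 11 8)(1 9) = [6, 9, 2, 3, 4, 5, 11, 7, 0, 1, 10, 8]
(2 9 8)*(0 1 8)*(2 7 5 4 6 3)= (0 1 8 7 5 4 6 3 2 9)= [1, 8, 9, 2, 6, 4, 3, 5, 7, 0]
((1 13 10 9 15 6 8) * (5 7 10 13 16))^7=(1 6 9 7 16 8 15 10 5)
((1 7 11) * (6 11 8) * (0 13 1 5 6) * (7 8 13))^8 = ((0 7 13 1 8)(5 6 11))^8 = (0 1 7 8 13)(5 11 6)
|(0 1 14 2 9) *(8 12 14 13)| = |(0 1 13 8 12 14 2 9)| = 8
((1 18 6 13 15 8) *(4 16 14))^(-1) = ((1 18 6 13 15 8)(4 16 14))^(-1) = (1 8 15 13 6 18)(4 14 16)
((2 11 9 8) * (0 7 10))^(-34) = ((0 7 10)(2 11 9 8))^(-34) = (0 10 7)(2 9)(8 11)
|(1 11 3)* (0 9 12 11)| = 6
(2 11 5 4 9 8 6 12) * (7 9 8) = (2 11 5 4 8 6 12)(7 9) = [0, 1, 11, 3, 8, 4, 12, 9, 6, 7, 10, 5, 2]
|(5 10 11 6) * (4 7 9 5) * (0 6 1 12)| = |(0 6 4 7 9 5 10 11 1 12)| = 10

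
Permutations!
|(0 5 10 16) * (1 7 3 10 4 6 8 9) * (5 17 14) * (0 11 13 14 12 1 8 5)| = 66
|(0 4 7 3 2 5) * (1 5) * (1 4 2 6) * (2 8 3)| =|(0 8 3 6 1 5)(2 4 7)| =6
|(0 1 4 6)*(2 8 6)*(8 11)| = 7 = |(0 1 4 2 11 8 6)|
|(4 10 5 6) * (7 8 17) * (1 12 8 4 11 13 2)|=|(1 12 8 17 7 4 10 5 6 11 13 2)|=12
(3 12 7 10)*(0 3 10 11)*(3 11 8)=(0 11)(3 12 7 8)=[11, 1, 2, 12, 4, 5, 6, 8, 3, 9, 10, 0, 7]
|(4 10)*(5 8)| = |(4 10)(5 8)| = 2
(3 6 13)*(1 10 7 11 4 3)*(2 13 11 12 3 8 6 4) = (1 10 7 12 3 4 8 6 11 2 13) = [0, 10, 13, 4, 8, 5, 11, 12, 6, 9, 7, 2, 3, 1]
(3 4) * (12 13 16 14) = (3 4)(12 13 16 14) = [0, 1, 2, 4, 3, 5, 6, 7, 8, 9, 10, 11, 13, 16, 12, 15, 14]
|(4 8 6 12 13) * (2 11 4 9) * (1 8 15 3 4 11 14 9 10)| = 6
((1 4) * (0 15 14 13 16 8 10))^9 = (0 14 16 10 15 13 8)(1 4)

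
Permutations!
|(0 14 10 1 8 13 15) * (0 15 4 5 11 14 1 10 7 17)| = |(0 1 8 13 4 5 11 14 7 17)| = 10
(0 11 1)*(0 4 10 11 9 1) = (0 9 1 4 10 11) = [9, 4, 2, 3, 10, 5, 6, 7, 8, 1, 11, 0]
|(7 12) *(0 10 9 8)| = 4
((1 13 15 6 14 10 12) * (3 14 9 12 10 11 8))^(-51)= (1 6)(3 14 11 8)(9 13)(12 15)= ((1 13 15 6 9 12)(3 14 11 8))^(-51)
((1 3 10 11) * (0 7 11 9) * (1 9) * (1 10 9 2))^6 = ((0 7 11 2 1 3 9))^6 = (0 9 3 1 2 11 7)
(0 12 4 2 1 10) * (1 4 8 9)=(0 12 8 9 1 10)(2 4)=[12, 10, 4, 3, 2, 5, 6, 7, 9, 1, 0, 11, 8]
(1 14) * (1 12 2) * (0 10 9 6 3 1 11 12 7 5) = [10, 14, 11, 1, 4, 0, 3, 5, 8, 6, 9, 12, 2, 13, 7] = (0 10 9 6 3 1 14 7 5)(2 11 12)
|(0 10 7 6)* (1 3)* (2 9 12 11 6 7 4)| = |(0 10 4 2 9 12 11 6)(1 3)| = 8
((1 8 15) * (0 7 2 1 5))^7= ((0 7 2 1 8 15 5))^7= (15)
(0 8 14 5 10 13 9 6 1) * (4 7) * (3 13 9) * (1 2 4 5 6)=(0 8 14 6 2 4 7 5 10 9 1)(3 13)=[8, 0, 4, 13, 7, 10, 2, 5, 14, 1, 9, 11, 12, 3, 6]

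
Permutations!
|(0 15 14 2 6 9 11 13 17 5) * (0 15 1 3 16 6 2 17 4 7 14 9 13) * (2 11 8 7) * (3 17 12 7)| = 42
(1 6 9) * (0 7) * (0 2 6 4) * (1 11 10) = (0 7 2 6 9 11 10 1 4) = [7, 4, 6, 3, 0, 5, 9, 2, 8, 11, 1, 10]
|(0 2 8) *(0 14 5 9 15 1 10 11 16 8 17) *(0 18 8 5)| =42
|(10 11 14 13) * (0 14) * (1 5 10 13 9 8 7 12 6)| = |(0 14 9 8 7 12 6 1 5 10 11)| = 11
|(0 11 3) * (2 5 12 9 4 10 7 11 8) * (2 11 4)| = |(0 8 11 3)(2 5 12 9)(4 10 7)| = 12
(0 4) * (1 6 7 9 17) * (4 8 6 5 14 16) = (0 8 6 7 9 17 1 5 14 16 4) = [8, 5, 2, 3, 0, 14, 7, 9, 6, 17, 10, 11, 12, 13, 16, 15, 4, 1]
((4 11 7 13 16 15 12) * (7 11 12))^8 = (16)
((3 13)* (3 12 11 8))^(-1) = (3 8 11 12 13)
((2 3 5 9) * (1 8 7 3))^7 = ((1 8 7 3 5 9 2))^7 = (9)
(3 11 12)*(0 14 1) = (0 14 1)(3 11 12) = [14, 0, 2, 11, 4, 5, 6, 7, 8, 9, 10, 12, 3, 13, 1]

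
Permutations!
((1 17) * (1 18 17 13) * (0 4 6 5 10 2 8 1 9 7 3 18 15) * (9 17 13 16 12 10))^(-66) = (18)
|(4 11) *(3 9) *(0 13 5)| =6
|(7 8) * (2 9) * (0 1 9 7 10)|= 7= |(0 1 9 2 7 8 10)|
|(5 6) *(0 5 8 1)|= 5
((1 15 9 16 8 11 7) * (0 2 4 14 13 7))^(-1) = ((0 2 4 14 13 7 1 15 9 16 8 11))^(-1) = (0 11 8 16 9 15 1 7 13 14 4 2)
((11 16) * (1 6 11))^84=(16)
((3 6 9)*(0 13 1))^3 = (13)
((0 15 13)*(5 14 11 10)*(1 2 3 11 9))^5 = (0 13 15)(1 5 3 9 10 2 14 11)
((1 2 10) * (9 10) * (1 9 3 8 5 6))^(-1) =(1 6 5 8 3 2)(9 10)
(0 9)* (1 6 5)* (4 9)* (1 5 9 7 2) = (0 4 7 2 1 6 9) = [4, 6, 1, 3, 7, 5, 9, 2, 8, 0]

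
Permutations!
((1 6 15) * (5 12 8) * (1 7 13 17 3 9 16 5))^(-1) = (1 8 12 5 16 9 3 17 13 7 15 6)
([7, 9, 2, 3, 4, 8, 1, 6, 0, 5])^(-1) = (0 8 5 9 1 6 7)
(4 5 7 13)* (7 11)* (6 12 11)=(4 5 6 12 11 7 13)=[0, 1, 2, 3, 5, 6, 12, 13, 8, 9, 10, 7, 11, 4]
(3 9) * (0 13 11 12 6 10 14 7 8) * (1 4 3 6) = (0 13 11 12 1 4 3 9 6 10 14 7 8) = [13, 4, 2, 9, 3, 5, 10, 8, 0, 6, 14, 12, 1, 11, 7]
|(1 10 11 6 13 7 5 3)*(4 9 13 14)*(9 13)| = |(1 10 11 6 14 4 13 7 5 3)| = 10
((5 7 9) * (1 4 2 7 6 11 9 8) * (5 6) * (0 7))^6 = (11)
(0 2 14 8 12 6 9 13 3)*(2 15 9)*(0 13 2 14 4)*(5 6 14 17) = (0 15 9 2 4)(3 13)(5 6 17)(8 12 14) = [15, 1, 4, 13, 0, 6, 17, 7, 12, 2, 10, 11, 14, 3, 8, 9, 16, 5]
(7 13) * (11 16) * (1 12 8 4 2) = (1 12 8 4 2)(7 13)(11 16) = [0, 12, 1, 3, 2, 5, 6, 13, 4, 9, 10, 16, 8, 7, 14, 15, 11]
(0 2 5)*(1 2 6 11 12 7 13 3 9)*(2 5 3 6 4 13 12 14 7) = (0 4 13 6 11 14 7 12 2 3 9 1 5) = [4, 5, 3, 9, 13, 0, 11, 12, 8, 1, 10, 14, 2, 6, 7]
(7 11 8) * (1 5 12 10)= (1 5 12 10)(7 11 8)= [0, 5, 2, 3, 4, 12, 6, 11, 7, 9, 1, 8, 10]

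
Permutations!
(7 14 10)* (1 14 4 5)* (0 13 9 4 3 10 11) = (0 13 9 4 5 1 14 11)(3 10 7) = [13, 14, 2, 10, 5, 1, 6, 3, 8, 4, 7, 0, 12, 9, 11]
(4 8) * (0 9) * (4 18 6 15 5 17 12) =(0 9)(4 8 18 6 15 5 17 12) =[9, 1, 2, 3, 8, 17, 15, 7, 18, 0, 10, 11, 4, 13, 14, 5, 16, 12, 6]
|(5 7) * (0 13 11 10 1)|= 10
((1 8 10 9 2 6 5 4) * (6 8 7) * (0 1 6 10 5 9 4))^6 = ((0 1 7 10 4 6 9 2 8 5))^6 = (0 9 7 8 4)(1 2 10 5 6)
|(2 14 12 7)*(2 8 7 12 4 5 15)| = |(2 14 4 5 15)(7 8)| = 10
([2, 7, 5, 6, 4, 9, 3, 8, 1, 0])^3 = [9, 1, 0, 6, 4, 2, 3, 7, 8, 5]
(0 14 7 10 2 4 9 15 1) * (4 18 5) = (0 14 7 10 2 18 5 4 9 15 1) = [14, 0, 18, 3, 9, 4, 6, 10, 8, 15, 2, 11, 12, 13, 7, 1, 16, 17, 5]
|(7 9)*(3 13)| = |(3 13)(7 9)| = 2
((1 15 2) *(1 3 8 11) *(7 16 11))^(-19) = (1 7 2 11 8 15 16 3) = ((1 15 2 3 8 7 16 11))^(-19)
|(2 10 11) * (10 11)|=2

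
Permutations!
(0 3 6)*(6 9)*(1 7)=(0 3 9 6)(1 7)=[3, 7, 2, 9, 4, 5, 0, 1, 8, 6]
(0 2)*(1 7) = (0 2)(1 7) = [2, 7, 0, 3, 4, 5, 6, 1]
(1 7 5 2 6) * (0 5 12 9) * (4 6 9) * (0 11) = [5, 7, 9, 3, 6, 2, 1, 12, 8, 11, 10, 0, 4] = (0 5 2 9 11)(1 7 12 4 6)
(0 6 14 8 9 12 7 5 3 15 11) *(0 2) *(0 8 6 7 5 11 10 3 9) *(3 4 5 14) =(0 7 11 2 8)(3 15 10 4 5 9 12 14 6) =[7, 1, 8, 15, 5, 9, 3, 11, 0, 12, 4, 2, 14, 13, 6, 10]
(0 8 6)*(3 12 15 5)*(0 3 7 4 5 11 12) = (0 8 6 3)(4 5 7)(11 12 15) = [8, 1, 2, 0, 5, 7, 3, 4, 6, 9, 10, 12, 15, 13, 14, 11]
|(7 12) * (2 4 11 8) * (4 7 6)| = |(2 7 12 6 4 11 8)| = 7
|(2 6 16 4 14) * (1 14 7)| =7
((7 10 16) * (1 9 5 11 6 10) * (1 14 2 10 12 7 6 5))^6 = ((1 9)(2 10 16 6 12 7 14)(5 11))^6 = (2 14 7 12 6 16 10)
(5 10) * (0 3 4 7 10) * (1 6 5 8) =(0 3 4 7 10 8 1 6 5) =[3, 6, 2, 4, 7, 0, 5, 10, 1, 9, 8]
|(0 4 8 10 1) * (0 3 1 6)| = 10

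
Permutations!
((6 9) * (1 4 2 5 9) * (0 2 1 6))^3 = ((0 2 5 9)(1 4))^3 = (0 9 5 2)(1 4)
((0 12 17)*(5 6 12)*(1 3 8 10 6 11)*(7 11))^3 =(0 11 8 12 5 1 10 17 7 3 6)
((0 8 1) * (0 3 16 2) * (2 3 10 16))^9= (0 1 16 2 8 10 3)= ((0 8 1 10 16 3 2))^9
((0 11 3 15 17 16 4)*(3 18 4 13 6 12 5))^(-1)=((0 11 18 4)(3 15 17 16 13 6 12 5))^(-1)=(0 4 18 11)(3 5 12 6 13 16 17 15)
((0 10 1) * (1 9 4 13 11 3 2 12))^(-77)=((0 10 9 4 13 11 3 2 12 1))^(-77)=(0 4 3 1 9 11 12 10 13 2)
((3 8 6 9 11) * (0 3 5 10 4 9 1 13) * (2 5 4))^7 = (0 3 8 6 1 13)(2 5 10)(4 9 11)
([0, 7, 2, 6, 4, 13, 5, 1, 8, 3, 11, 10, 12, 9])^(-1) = [0, 7, 2, 9, 4, 6, 3, 1, 8, 13, 11, 10, 12, 5]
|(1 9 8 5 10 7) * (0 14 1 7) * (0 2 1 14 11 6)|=6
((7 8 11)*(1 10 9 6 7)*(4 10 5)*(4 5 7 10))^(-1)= (1 11 8 7)(6 9 10)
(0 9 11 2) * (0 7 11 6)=[9, 1, 7, 3, 4, 5, 0, 11, 8, 6, 10, 2]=(0 9 6)(2 7 11)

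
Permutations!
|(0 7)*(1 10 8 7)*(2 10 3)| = 7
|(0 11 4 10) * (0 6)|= |(0 11 4 10 6)|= 5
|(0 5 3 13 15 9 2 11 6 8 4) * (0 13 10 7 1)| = |(0 5 3 10 7 1)(2 11 6 8 4 13 15 9)| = 24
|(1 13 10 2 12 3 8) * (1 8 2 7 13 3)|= |(1 3 2 12)(7 13 10)|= 12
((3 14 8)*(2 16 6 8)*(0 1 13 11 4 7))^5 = (0 7 4 11 13 1)(2 14 3 8 6 16)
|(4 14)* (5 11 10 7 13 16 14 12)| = 9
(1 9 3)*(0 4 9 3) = (0 4 9)(1 3) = [4, 3, 2, 1, 9, 5, 6, 7, 8, 0]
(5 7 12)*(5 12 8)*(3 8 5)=(12)(3 8)(5 7)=[0, 1, 2, 8, 4, 7, 6, 5, 3, 9, 10, 11, 12]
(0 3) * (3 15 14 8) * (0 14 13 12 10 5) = [15, 1, 2, 14, 4, 0, 6, 7, 3, 9, 5, 11, 10, 12, 8, 13] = (0 15 13 12 10 5)(3 14 8)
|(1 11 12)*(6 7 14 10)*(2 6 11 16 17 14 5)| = |(1 16 17 14 10 11 12)(2 6 7 5)| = 28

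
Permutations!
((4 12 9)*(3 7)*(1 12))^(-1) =(1 4 9 12)(3 7)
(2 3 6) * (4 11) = [0, 1, 3, 6, 11, 5, 2, 7, 8, 9, 10, 4] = (2 3 6)(4 11)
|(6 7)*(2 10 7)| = 4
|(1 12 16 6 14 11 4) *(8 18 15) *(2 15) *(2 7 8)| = |(1 12 16 6 14 11 4)(2 15)(7 8 18)| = 42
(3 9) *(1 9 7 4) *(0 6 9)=(0 6 9 3 7 4 1)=[6, 0, 2, 7, 1, 5, 9, 4, 8, 3]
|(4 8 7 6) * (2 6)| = |(2 6 4 8 7)| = 5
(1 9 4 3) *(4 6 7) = (1 9 6 7 4 3) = [0, 9, 2, 1, 3, 5, 7, 4, 8, 6]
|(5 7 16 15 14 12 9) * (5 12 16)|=|(5 7)(9 12)(14 16 15)|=6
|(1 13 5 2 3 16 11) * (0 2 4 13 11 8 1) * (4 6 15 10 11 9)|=14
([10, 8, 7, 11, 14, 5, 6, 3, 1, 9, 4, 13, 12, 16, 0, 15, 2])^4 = [0, 1, 13, 2, 4, 5, 6, 16, 8, 9, 10, 7, 12, 3, 14, 15, 11]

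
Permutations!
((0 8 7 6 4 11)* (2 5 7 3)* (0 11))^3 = ((11)(0 8 3 2 5 7 6 4))^3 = (11)(0 2 6 8 5 4 3 7)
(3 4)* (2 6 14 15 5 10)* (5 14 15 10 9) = [0, 1, 6, 4, 3, 9, 15, 7, 8, 5, 2, 11, 12, 13, 10, 14] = (2 6 15 14 10)(3 4)(5 9)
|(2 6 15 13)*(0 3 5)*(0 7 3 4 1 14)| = 12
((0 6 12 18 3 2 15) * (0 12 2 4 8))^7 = (0 4 18 15 6 8 3 12 2)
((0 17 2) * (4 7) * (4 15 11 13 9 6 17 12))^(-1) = (0 2 17 6 9 13 11 15 7 4 12)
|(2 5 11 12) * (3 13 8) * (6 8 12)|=|(2 5 11 6 8 3 13 12)|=8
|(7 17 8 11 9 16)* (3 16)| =|(3 16 7 17 8 11 9)| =7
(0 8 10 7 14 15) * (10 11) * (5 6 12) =[8, 1, 2, 3, 4, 6, 12, 14, 11, 9, 7, 10, 5, 13, 15, 0] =(0 8 11 10 7 14 15)(5 6 12)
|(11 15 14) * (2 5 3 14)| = |(2 5 3 14 11 15)| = 6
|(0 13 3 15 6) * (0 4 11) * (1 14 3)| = |(0 13 1 14 3 15 6 4 11)| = 9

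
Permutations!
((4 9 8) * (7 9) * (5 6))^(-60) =((4 7 9 8)(5 6))^(-60) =(9)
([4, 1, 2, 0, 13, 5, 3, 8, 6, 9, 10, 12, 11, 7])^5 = [6, 1, 2, 8, 3, 5, 7, 4, 13, 9, 10, 12, 11, 0]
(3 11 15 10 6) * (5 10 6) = (3 11 15 6)(5 10) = [0, 1, 2, 11, 4, 10, 3, 7, 8, 9, 5, 15, 12, 13, 14, 6]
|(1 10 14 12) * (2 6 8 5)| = |(1 10 14 12)(2 6 8 5)| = 4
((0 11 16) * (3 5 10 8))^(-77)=((0 11 16)(3 5 10 8))^(-77)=(0 11 16)(3 8 10 5)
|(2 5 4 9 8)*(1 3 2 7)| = 8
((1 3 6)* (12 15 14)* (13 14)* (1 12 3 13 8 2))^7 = ((1 13 14 3 6 12 15 8 2))^7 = (1 8 12 3 13 2 15 6 14)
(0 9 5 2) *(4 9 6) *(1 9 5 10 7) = (0 6 4 5 2)(1 9 10 7) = [6, 9, 0, 3, 5, 2, 4, 1, 8, 10, 7]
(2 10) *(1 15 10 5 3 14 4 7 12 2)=(1 15 10)(2 5 3 14 4 7 12)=[0, 15, 5, 14, 7, 3, 6, 12, 8, 9, 1, 11, 2, 13, 4, 10]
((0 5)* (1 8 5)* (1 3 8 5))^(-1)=((0 3 8 1 5))^(-1)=(0 5 1 8 3)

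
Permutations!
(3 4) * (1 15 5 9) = (1 15 5 9)(3 4) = [0, 15, 2, 4, 3, 9, 6, 7, 8, 1, 10, 11, 12, 13, 14, 5]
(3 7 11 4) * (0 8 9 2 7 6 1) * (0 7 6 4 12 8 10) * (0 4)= (0 10 4 3)(1 7 11 12 8 9 2 6)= [10, 7, 6, 0, 3, 5, 1, 11, 9, 2, 4, 12, 8]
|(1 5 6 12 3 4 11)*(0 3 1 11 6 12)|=|(0 3 4 6)(1 5 12)|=12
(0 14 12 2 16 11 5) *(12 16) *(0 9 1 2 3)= (0 14 16 11 5 9 1 2 12 3)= [14, 2, 12, 0, 4, 9, 6, 7, 8, 1, 10, 5, 3, 13, 16, 15, 11]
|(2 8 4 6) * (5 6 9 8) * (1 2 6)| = |(1 2 5)(4 9 8)| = 3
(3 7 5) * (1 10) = (1 10)(3 7 5) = [0, 10, 2, 7, 4, 3, 6, 5, 8, 9, 1]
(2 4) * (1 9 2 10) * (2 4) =[0, 9, 2, 3, 10, 5, 6, 7, 8, 4, 1] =(1 9 4 10)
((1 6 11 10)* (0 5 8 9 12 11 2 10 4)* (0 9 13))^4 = ((0 5 8 13)(1 6 2 10)(4 9 12 11))^4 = (13)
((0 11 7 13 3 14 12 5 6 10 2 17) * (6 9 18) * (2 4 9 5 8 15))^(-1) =(0 17 2 15 8 12 14 3 13 7 11)(4 10 6 18 9)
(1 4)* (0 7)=(0 7)(1 4)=[7, 4, 2, 3, 1, 5, 6, 0]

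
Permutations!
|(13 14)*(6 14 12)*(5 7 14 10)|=7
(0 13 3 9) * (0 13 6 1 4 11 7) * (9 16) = [6, 4, 2, 16, 11, 5, 1, 0, 8, 13, 10, 7, 12, 3, 14, 15, 9] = (0 6 1 4 11 7)(3 16 9 13)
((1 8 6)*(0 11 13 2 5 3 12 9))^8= ((0 11 13 2 5 3 12 9)(1 8 6))^8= (13)(1 6 8)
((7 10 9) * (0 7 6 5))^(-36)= ((0 7 10 9 6 5))^(-36)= (10)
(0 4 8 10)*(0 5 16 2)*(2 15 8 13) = (0 4 13 2)(5 16 15 8 10) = [4, 1, 0, 3, 13, 16, 6, 7, 10, 9, 5, 11, 12, 2, 14, 8, 15]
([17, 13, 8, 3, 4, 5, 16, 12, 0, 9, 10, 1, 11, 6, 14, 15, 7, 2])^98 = [2, 1, 0, 3, 4, 5, 6, 7, 17, 9, 10, 11, 12, 13, 14, 15, 16, 8]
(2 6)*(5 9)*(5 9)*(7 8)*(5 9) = [0, 1, 6, 3, 4, 9, 2, 8, 7, 5] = (2 6)(5 9)(7 8)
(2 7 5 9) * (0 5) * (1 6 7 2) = (0 5 9 1 6 7) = [5, 6, 2, 3, 4, 9, 7, 0, 8, 1]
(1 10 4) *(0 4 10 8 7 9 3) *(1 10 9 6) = [4, 8, 2, 0, 10, 5, 1, 6, 7, 3, 9] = (0 4 10 9 3)(1 8 7 6)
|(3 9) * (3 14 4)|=4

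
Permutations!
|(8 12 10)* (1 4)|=6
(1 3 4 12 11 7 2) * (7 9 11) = (1 3 4 12 7 2)(9 11) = [0, 3, 1, 4, 12, 5, 6, 2, 8, 11, 10, 9, 7]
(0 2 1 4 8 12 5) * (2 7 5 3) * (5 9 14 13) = [7, 4, 1, 2, 8, 0, 6, 9, 12, 14, 10, 11, 3, 5, 13] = (0 7 9 14 13 5)(1 4 8 12 3 2)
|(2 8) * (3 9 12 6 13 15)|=|(2 8)(3 9 12 6 13 15)|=6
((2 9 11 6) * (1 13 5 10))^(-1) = (1 10 5 13)(2 6 11 9)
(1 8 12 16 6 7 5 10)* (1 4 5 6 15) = (1 8 12 16 15)(4 5 10)(6 7) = [0, 8, 2, 3, 5, 10, 7, 6, 12, 9, 4, 11, 16, 13, 14, 1, 15]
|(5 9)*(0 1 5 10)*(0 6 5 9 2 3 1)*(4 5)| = |(1 9 10 6 4 5 2 3)| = 8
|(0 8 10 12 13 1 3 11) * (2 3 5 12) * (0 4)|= |(0 8 10 2 3 11 4)(1 5 12 13)|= 28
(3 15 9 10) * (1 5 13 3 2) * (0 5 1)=(0 5 13 3 15 9 10 2)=[5, 1, 0, 15, 4, 13, 6, 7, 8, 10, 2, 11, 12, 3, 14, 9]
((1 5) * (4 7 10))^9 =((1 5)(4 7 10))^9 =(10)(1 5)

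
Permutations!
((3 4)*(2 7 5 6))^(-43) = ((2 7 5 6)(3 4))^(-43) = (2 7 5 6)(3 4)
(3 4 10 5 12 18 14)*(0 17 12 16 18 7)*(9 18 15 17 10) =(0 10 5 16 15 17 12 7)(3 4 9 18 14) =[10, 1, 2, 4, 9, 16, 6, 0, 8, 18, 5, 11, 7, 13, 3, 17, 15, 12, 14]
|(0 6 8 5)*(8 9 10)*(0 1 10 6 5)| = 10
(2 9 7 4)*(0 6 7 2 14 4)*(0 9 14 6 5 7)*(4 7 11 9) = (0 5 11 9 2 14 7 4 6) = [5, 1, 14, 3, 6, 11, 0, 4, 8, 2, 10, 9, 12, 13, 7]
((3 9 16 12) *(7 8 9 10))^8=((3 10 7 8 9 16 12))^8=(3 10 7 8 9 16 12)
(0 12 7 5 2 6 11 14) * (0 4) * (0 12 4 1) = [4, 0, 6, 3, 12, 2, 11, 5, 8, 9, 10, 14, 7, 13, 1] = (0 4 12 7 5 2 6 11 14 1)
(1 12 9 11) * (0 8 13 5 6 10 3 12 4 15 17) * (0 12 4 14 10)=(0 8 13 5 6)(1 14 10 3 4 15 17 12 9 11)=[8, 14, 2, 4, 15, 6, 0, 7, 13, 11, 3, 1, 9, 5, 10, 17, 16, 12]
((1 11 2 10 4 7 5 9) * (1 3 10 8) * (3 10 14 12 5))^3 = (1 8 2 11)(3 5 4 14 9 7 12 10)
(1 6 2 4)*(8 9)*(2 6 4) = (1 4)(8 9) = [0, 4, 2, 3, 1, 5, 6, 7, 9, 8]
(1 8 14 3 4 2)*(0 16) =(0 16)(1 8 14 3 4 2) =[16, 8, 1, 4, 2, 5, 6, 7, 14, 9, 10, 11, 12, 13, 3, 15, 0]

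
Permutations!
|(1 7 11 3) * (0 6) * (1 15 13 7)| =10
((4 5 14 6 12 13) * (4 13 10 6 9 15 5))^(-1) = ((5 14 9 15)(6 12 10))^(-1) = (5 15 9 14)(6 10 12)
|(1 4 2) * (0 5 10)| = |(0 5 10)(1 4 2)| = 3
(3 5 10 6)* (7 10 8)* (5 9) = (3 9 5 8 7 10 6) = [0, 1, 2, 9, 4, 8, 3, 10, 7, 5, 6]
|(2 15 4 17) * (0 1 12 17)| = 7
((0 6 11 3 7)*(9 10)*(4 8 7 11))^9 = (0 7 8 4 6)(3 11)(9 10)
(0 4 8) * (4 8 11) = (0 8)(4 11) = [8, 1, 2, 3, 11, 5, 6, 7, 0, 9, 10, 4]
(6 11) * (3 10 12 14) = [0, 1, 2, 10, 4, 5, 11, 7, 8, 9, 12, 6, 14, 13, 3] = (3 10 12 14)(6 11)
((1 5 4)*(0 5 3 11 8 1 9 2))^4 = (11)(0 2 9 4 5)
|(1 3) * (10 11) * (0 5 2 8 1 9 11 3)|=20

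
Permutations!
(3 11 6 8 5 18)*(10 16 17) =[0, 1, 2, 11, 4, 18, 8, 7, 5, 9, 16, 6, 12, 13, 14, 15, 17, 10, 3] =(3 11 6 8 5 18)(10 16 17)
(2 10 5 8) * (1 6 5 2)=(1 6 5 8)(2 10)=[0, 6, 10, 3, 4, 8, 5, 7, 1, 9, 2]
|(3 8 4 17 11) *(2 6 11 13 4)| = 15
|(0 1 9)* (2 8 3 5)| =|(0 1 9)(2 8 3 5)| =12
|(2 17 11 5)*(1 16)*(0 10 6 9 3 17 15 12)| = |(0 10 6 9 3 17 11 5 2 15 12)(1 16)| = 22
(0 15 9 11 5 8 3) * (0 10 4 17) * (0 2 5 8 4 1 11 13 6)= (0 15 9 13 6)(1 11 8 3 10)(2 5 4 17)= [15, 11, 5, 10, 17, 4, 0, 7, 3, 13, 1, 8, 12, 6, 14, 9, 16, 2]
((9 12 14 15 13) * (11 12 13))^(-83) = (9 13)(11 12 14 15)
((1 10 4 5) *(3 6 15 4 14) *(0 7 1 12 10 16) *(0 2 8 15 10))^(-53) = ((0 7 1 16 2 8 15 4 5 12)(3 6 10 14))^(-53) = (0 4 2 7 5 8 1 12 15 16)(3 14 10 6)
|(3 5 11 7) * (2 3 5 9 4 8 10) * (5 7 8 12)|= |(2 3 9 4 12 5 11 8 10)|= 9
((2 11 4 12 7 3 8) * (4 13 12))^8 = ((2 11 13 12 7 3 8))^8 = (2 11 13 12 7 3 8)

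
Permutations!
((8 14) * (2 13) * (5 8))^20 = (5 14 8)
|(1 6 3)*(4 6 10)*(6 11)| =|(1 10 4 11 6 3)| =6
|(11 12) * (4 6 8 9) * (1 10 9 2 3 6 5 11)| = 28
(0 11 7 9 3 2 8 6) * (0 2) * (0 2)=(0 11 7 9 3 2 8 6)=[11, 1, 8, 2, 4, 5, 0, 9, 6, 3, 10, 7]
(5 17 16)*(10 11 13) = (5 17 16)(10 11 13) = [0, 1, 2, 3, 4, 17, 6, 7, 8, 9, 11, 13, 12, 10, 14, 15, 5, 16]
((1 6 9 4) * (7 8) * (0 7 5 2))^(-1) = (0 2 5 8 7)(1 4 9 6)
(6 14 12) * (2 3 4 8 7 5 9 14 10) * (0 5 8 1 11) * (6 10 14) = (0 5 9 6 14 12 10 2 3 4 1 11)(7 8) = [5, 11, 3, 4, 1, 9, 14, 8, 7, 6, 2, 0, 10, 13, 12]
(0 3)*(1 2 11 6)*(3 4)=[4, 2, 11, 0, 3, 5, 1, 7, 8, 9, 10, 6]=(0 4 3)(1 2 11 6)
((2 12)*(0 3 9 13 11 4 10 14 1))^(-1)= (0 1 14 10 4 11 13 9 3)(2 12)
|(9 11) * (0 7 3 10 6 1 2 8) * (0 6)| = 4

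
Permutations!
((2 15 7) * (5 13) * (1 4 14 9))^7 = (1 9 14 4)(2 15 7)(5 13)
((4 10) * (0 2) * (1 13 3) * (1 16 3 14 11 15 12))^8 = (16)(1 14 15)(11 12 13)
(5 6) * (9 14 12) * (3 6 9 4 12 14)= [0, 1, 2, 6, 12, 9, 5, 7, 8, 3, 10, 11, 4, 13, 14]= (14)(3 6 5 9)(4 12)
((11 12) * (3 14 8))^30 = ((3 14 8)(11 12))^30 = (14)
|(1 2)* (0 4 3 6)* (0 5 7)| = |(0 4 3 6 5 7)(1 2)| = 6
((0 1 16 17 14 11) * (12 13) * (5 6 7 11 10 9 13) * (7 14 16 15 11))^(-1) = ((0 1 15 11)(5 6 14 10 9 13 12)(16 17))^(-1) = (0 11 15 1)(5 12 13 9 10 14 6)(16 17)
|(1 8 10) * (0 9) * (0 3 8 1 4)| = 6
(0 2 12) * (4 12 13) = [2, 1, 13, 3, 12, 5, 6, 7, 8, 9, 10, 11, 0, 4] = (0 2 13 4 12)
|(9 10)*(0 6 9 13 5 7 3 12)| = 9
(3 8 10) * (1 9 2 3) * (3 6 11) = (1 9 2 6 11 3 8 10) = [0, 9, 6, 8, 4, 5, 11, 7, 10, 2, 1, 3]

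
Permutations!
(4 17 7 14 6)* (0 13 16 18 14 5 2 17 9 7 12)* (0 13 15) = (0 15)(2 17 12 13 16 18 14 6 4 9 7 5) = [15, 1, 17, 3, 9, 2, 4, 5, 8, 7, 10, 11, 13, 16, 6, 0, 18, 12, 14]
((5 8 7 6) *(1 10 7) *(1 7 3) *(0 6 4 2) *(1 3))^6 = ((0 6 5 8 7 4 2)(1 10))^6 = (10)(0 2 4 7 8 5 6)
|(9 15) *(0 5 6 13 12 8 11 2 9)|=|(0 5 6 13 12 8 11 2 9 15)|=10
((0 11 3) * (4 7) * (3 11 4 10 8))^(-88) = (11)(0 7 8)(3 4 10) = ((11)(0 4 7 10 8 3))^(-88)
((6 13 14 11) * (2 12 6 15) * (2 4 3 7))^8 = (2 3 15 14 6)(4 11 13 12 7)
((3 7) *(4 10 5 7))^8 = ((3 4 10 5 7))^8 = (3 5 4 7 10)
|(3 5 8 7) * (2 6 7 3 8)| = |(2 6 7 8 3 5)| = 6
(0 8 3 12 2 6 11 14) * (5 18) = (0 8 3 12 2 6 11 14)(5 18) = [8, 1, 6, 12, 4, 18, 11, 7, 3, 9, 10, 14, 2, 13, 0, 15, 16, 17, 5]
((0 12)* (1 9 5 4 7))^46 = ((0 12)(1 9 5 4 7))^46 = (12)(1 9 5 4 7)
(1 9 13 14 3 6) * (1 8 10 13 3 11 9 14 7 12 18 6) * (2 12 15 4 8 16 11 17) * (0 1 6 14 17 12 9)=(0 1 17 2 9 3 6 16 11)(4 8 10 13 7 15)(12 18 14)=[1, 17, 9, 6, 8, 5, 16, 15, 10, 3, 13, 0, 18, 7, 12, 4, 11, 2, 14]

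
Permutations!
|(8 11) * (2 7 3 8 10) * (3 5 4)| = 8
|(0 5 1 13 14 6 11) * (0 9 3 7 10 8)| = |(0 5 1 13 14 6 11 9 3 7 10 8)| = 12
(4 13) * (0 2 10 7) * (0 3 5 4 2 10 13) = [10, 1, 13, 5, 0, 4, 6, 3, 8, 9, 7, 11, 12, 2] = (0 10 7 3 5 4)(2 13)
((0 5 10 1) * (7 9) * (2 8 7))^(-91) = (0 5 10 1)(2 8 7 9)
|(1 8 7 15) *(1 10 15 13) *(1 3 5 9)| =|(1 8 7 13 3 5 9)(10 15)| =14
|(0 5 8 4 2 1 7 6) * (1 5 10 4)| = 9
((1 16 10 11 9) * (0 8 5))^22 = (0 8 5)(1 10 9 16 11)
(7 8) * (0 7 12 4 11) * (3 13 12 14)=[7, 1, 2, 13, 11, 5, 6, 8, 14, 9, 10, 0, 4, 12, 3]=(0 7 8 14 3 13 12 4 11)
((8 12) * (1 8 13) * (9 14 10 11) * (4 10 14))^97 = (14)(1 8 12 13)(4 10 11 9)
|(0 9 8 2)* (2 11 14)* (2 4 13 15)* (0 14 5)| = |(0 9 8 11 5)(2 14 4 13 15)| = 5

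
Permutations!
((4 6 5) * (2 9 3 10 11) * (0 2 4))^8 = ((0 2 9 3 10 11 4 6 5))^8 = (0 5 6 4 11 10 3 9 2)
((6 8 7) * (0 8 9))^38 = (0 6 8 9 7)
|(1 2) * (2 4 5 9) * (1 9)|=6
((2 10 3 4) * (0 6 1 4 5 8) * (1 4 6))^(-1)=(0 8 5 3 10 2 4 6 1)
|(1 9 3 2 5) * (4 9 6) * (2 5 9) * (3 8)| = |(1 6 4 2 9 8 3 5)| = 8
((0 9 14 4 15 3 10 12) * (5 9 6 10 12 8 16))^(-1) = (0 12 3 15 4 14 9 5 16 8 10 6)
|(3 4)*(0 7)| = 2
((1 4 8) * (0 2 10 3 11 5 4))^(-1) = ((0 2 10 3 11 5 4 8 1))^(-1) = (0 1 8 4 5 11 3 10 2)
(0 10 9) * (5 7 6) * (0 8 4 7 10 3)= (0 3)(4 7 6 5 10 9 8)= [3, 1, 2, 0, 7, 10, 5, 6, 4, 8, 9]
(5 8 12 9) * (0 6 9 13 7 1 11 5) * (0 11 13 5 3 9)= (0 6)(1 13 7)(3 9 11)(5 8 12)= [6, 13, 2, 9, 4, 8, 0, 1, 12, 11, 10, 3, 5, 7]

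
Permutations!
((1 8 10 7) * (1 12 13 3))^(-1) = ((1 8 10 7 12 13 3))^(-1) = (1 3 13 12 7 10 8)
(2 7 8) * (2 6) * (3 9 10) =(2 7 8 6)(3 9 10) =[0, 1, 7, 9, 4, 5, 2, 8, 6, 10, 3]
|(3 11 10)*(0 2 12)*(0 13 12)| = |(0 2)(3 11 10)(12 13)| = 6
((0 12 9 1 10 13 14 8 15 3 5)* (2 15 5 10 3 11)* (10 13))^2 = ((0 12 9 1 3 13 14 8 5)(2 15 11))^2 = (0 9 3 14 5 12 1 13 8)(2 11 15)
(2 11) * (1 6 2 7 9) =(1 6 2 11 7 9) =[0, 6, 11, 3, 4, 5, 2, 9, 8, 1, 10, 7]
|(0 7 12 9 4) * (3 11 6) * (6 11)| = |(0 7 12 9 4)(3 6)| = 10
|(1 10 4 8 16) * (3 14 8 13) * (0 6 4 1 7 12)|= |(0 6 4 13 3 14 8 16 7 12)(1 10)|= 10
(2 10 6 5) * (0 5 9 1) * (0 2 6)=(0 5 6 9 1 2 10)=[5, 2, 10, 3, 4, 6, 9, 7, 8, 1, 0]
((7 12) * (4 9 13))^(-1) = (4 13 9)(7 12)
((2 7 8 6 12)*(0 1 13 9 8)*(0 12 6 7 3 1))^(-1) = ((1 13 9 8 7 12 2 3))^(-1) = (1 3 2 12 7 8 9 13)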